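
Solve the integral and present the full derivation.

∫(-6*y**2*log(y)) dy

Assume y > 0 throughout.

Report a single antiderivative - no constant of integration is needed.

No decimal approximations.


Step 1. Integrate ∫(-6*y**2*log(y)) dy by parts with u = log(y), dv = (-6*y**2) dy, so v = -2*y**3 [assuming y > 0]: now -2*y**3*log(y) + ∫(2*y**2) dy.
Step 2. Evaluate the standard form: now -2*y**3*log(y) + 2*y**3/3.
Answer: -2*y**3*log(y) + 2*y**3/3.


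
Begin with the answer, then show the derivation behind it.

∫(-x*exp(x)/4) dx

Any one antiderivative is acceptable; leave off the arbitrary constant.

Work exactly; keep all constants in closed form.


The answer is -x*exp(x)/4 + exp(x)/4.
Step 1. Integrate ∫(-x*exp(x)/4) dx by parts with u = x, dv = (-exp(x)/4) dx, so v = -exp(x)/4: now -x*exp(x)/4 + ∫(exp(x)/4) dx.
Step 2. Evaluate the standard form: now -x*exp(x)/4 + exp(x)/4.
Answer: -x*exp(x)/4 + exp(x)/4.


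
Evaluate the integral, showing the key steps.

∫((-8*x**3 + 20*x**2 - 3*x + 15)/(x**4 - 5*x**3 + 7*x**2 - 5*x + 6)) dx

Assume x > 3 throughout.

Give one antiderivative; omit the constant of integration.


Step 1. Decompose ∫((-8*x**3 + 20*x**2 - 3*x + 15)/(x**4 - 5*x**3 + 7*x**2 - 5*x + 6)) dx by partial fractions, (-8*x**3 + 20*x**2 - 3*x + 15)/(x**4 - 5*x**3 + 7*x**2 - 5*x + 6) = -1/(x**2 + 1) - 5/(x - 2) - 3/(x - 3): now ∫(-3/(x - 3)) dx + ∫(-5/(x - 2)) dx + ∫(-1/(x**2 + 1)) dx.
Step 2. Evaluate the standard form [assuming x > 2]: now -5*log(x - 2) + ∫(-3/(x - 3)) dx + ∫(-1/(x**2 + 1)) dx.
Step 3. Evaluate the standard form [assuming x > 3]: now -3*log(x - 3) - 5*log(x - 2) + ∫(-1/(x**2 + 1)) dx.
Step 4. Evaluate the standard form: now -3*log(x - 3) - 5*log(x - 2) - atan(x).
Answer: -3*log(x - 3) - 5*log(x - 2) - atan(x).


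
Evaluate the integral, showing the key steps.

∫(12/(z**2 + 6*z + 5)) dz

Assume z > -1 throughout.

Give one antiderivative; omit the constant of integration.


Step 1. Decompose ∫(12/(z**2 + 6*z + 5)) dz by partial fractions, 12/(z**2 + 6*z + 5) = -3/(z + 5) + 3/(z + 1): now ∫(3/(z + 1)) dz + ∫(-3/(z + 5)) dz.
Step 2. Evaluate the standard form [assuming z > -1]: now 3*log(z + 1) + ∫(-3/(z + 5)) dz.
Step 3. Evaluate the standard form [assuming z > -5]: now 3*log(z + 1) - 3*log(z + 5).
Answer: 3*log(z + 1) - 3*log(z + 5).


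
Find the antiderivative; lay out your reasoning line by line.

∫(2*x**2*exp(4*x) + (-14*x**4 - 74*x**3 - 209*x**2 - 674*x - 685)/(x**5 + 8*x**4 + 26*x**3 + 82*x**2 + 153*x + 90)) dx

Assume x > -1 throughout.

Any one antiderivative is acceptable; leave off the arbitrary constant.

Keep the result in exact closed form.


Step 1. Rewrite: now ∫(2*x**2*exp(4*x)) dx + ∫((-14*x**4 - 74*x**3 - 209*x**2 - 674*x - 685)/(x**5 + 8*x**4 + 26*x**3 + 82*x**2 + 153*x + 90)) dx.
Step 2. Decompose ∫((-14*x**4 - 74*x**3 - 209*x**2 - 674*x - 685)/(x**5 + 8*x**4 + 26*x**3 + 82*x**2 + 153*x + 90)) dx by partial fractions, (-14*x**4 - 74*x**3 - 209*x**2 - 674*x - 685)/(x**5 + 8*x**4 + 26*x**3 + 82*x**2 + 153*x + 90) = -1/(x**2 + 9) - 5/(x + 5) - 5/(x + 2) - 4/(x + 1): now ∫(2*x**2*exp(4*x)) dx + ∫(-4/(x + 1)) dx + ∫(-5/(x + 2)) dx + ∫(-5/(x + 5)) dx + ∫(-1/(x**2 + 9)) dx.
Step 3. Evaluate the standard form [assuming x > -5]: now -5*log(x + 5) + ∫(2*x**2*exp(4*x)) dx + ∫(-4/(x + 1)) dx + ∫(-5/(x + 2)) dx + ∫(-1/(x**2 + 9)) dx.
Step 4. Evaluate the standard form [assuming x > -2]: now -5*log(x + 2) - 5*log(x + 5) + ∫(2*x**2*exp(4*x)) dx + ∫(-4/(x + 1)) dx + ∫(-1/(x**2 + 9)) dx.
Step 5. Evaluate the standard form [assuming x > -1]: now -4*log(x + 1) - 5*log(x + 2) - 5*log(x + 5) + ∫(2*x**2*exp(4*x)) dx + ∫(-1/(x**2 + 9)) dx.
Step 6. Evaluate the standard form: now -4*log(x + 1) - 5*log(x + 2) - 5*log(x + 5) - atan(x/3)/3 + ∫(2*x**2*exp(4*x)) dx.
Step 7. Integrate ∫(2*x**2*exp(4*x)) dx by parts with u = x**2, dv = (2*exp(4*x)) dx, so v = exp(4*x)/2: now x**2*exp(4*x)/2 - 4*log(x + 1) - 5*log(x + 2) - 5*log(x + 5) - atan(x/3)/3 + ∫(-x*exp(4*x)) dx.
Step 8. Integrate ∫(-x*exp(4*x)) dx by parts with u = x, dv = (-exp(4*x)) dx, so v = -exp(4*x)/4: now x**2*exp(4*x)/2 - x*exp(4*x)/4 - 4*log(x + 1) - 5*log(x + 2) - 5*log(x + 5) - atan(x/3)/3 + ∫(exp(4*x)/4) dx.
Step 9. Evaluate the standard form: now x**2*exp(4*x)/2 - x*exp(4*x)/4 + exp(4*x)/16 - 4*log(x + 1) - 5*log(x + 2) - 5*log(x + 5) - atan(x/3)/3.
Answer: x**2*exp(4*x)/2 - x*exp(4*x)/4 + exp(4*x)/16 - 4*log(x + 1) - 5*log(x + 2) - 5*log(x + 5) - atan(x/3)/3.


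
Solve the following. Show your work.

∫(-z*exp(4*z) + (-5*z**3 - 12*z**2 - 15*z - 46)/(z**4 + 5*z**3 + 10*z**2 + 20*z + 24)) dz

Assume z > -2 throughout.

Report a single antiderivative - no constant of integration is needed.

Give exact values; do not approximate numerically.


Step 1. Rewrite: now ∫(-z*exp(4*z)) dz + ∫((-5*z**3 - 12*z**2 - 15*z - 46)/(z**4 + 5*z**3 + 10*z**2 + 20*z + 24)) dz.
Step 2. Integrate ∫(-z*exp(4*z)) dz by parts with u = z, dv = (-exp(4*z)) dz, so v = -exp(4*z)/4: now -z*exp(4*z)/4 + ∫((-5*z**3 - 12*z**2 - 15*z - 46)/(z**4 + 5*z**3 + 10*z**2 + 20*z + 24)) dz + ∫(exp(4*z)/4) dz.
Step 3. Evaluate the standard form: now -z*exp(4*z)/4 + exp(4*z)/16 + ∫((-5*z**3 - 12*z**2 - 15*z - 46)/(z**4 + 5*z**3 + 10*z**2 + 20*z + 24)) dz.
Step 4. Decompose ∫((-5*z**3 - 12*z**2 - 15*z - 46)/(z**4 + 5*z**3 + 10*z**2 + 20*z + 24)) dz by partial fractions, (-5*z**3 - 12*z**2 - 15*z - 46)/(z**4 + 5*z**3 + 10*z**2 + 20*z + 24) = 1/(z**2 + 4) - 2/(z + 3) - 3/(z + 2): now -z*exp(4*z)/4 + exp(4*z)/16 + ∫(-3/(z + 2)) dz + ∫(-2/(z + 3)) dz + ∫(1/(z**2 + 4)) dz.
Step 5. Evaluate the standard form [assuming z > -2]: now -z*exp(4*z)/4 + exp(4*z)/16 - 3*log(z + 2) + ∫(-2/(z + 3)) dz + ∫(1/(z**2 + 4)) dz.
Step 6. Evaluate the standard form [assuming z > -3]: now -z*exp(4*z)/4 + exp(4*z)/16 - 3*log(z + 2) - 2*log(z + 3) + ∫(1/(z**2 + 4)) dz.
Step 7. Evaluate the standard form: now -z*exp(4*z)/4 + exp(4*z)/16 - 3*log(z + 2) - 2*log(z + 3) + atan(z/2)/2.
Answer: -z*exp(4*z)/4 + exp(4*z)/16 - 3*log(z + 2) - 2*log(z + 3) + atan(z/2)/2.


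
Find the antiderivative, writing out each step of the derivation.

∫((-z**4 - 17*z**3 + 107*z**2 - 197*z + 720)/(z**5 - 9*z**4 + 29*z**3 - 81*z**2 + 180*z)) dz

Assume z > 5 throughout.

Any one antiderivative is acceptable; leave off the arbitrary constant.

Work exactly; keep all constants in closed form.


Step 1. Decompose ∫((-z**4 - 17*z**3 + 107*z**2 - 197*z + 720)/(z**5 - 9*z**4 + 29*z**3 - 81*z**2 + 180*z)) dz by partial fractions, (-z**4 - 17*z**3 + 107*z**2 - 197*z + 720)/(z**5 - 9*z**4 + 29*z**3 - 81*z**2 + 180*z) = -4/(z**2 + 9) - 3/(z - 4) - 2/(z - 5) + 4/z: now ∫(4/z) dz + ∫(-2/(z - 5)) dz + ∫(-3/(z - 4)) dz + ∫(-4/(z**2 + 9)) dz.
Step 2. Evaluate the standard form [assuming z > 0]: now 4*log(z) + ∫(-2/(z - 5)) dz + ∫(-3/(z - 4)) dz + ∫(-4/(z**2 + 9)) dz.
Step 3. Evaluate the standard form [assuming z > 4]: now 4*log(z) - 3*log(z - 4) + ∫(-2/(z - 5)) dz + ∫(-4/(z**2 + 9)) dz.
Step 4. Evaluate the standard form [assuming z > 5]: now 4*log(z) - 2*log(z - 5) - 3*log(z - 4) + ∫(-4/(z**2 + 9)) dz.
Step 5. Evaluate the standard form: now 4*log(z) - 2*log(z - 5) - 3*log(z - 4) - 4*atan(z/3)/3.
Answer: 4*log(z) - 2*log(z - 5) - 3*log(z - 4) - 4*atan(z/3)/3.


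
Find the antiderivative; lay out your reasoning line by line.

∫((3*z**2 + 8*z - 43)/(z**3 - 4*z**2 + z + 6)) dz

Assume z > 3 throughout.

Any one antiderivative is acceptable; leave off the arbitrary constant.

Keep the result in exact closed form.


Step 1. Decompose ∫((3*z**2 + 8*z - 43)/(z**3 - 4*z**2 + z + 6)) dz by partial fractions, (3*z**2 + 8*z - 43)/(z**3 - 4*z**2 + z + 6) = -4/(z + 1) + 5/(z - 2) + 2/(z - 3): now ∫(2/(z - 3)) dz + ∫(5/(z - 2)) dz + ∫(-4/(z + 1)) dz.
Step 2. Evaluate the standard form [assuming z > 3]: now 2*log(z - 3) + ∫(5/(z - 2)) dz + ∫(-4/(z + 1)) dz.
Step 3. Evaluate the standard form [assuming z > -1]: now 2*log(z - 3) - 4*log(z + 1) + ∫(5/(z - 2)) dz.
Step 4. Evaluate the standard form [assuming z > 2]: now 2*log(z - 3) + 5*log(z - 2) - 4*log(z + 1).
Answer: 2*log(z - 3) + 5*log(z - 2) - 4*log(z + 1).


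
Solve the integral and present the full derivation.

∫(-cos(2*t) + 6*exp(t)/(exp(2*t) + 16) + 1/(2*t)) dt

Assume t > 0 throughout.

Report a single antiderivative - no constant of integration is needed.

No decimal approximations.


Step 1. Rewrite: now ∫(1/(2*t)) dt + ∫(6*exp(t)/(exp(2*t) + 16)) dt + ∫(-cos(2*t)) dt.
Step 2. Evaluate the standard form: now -sin(2*t)/2 + ∫(1/(2*t)) dt + ∫(6*exp(t)/(exp(2*t) + 16)) dt.
Step 3. Evaluate the standard form [assuming t > 0]: now log(t)/2 - sin(2*t)/2 + ∫(6*exp(t)/(exp(2*t) + 16)) dt.
Step 4. Substitute u = exp(t), turning ∫(6*exp(t)/(exp(2*t) + 16)) dt into ∫(6/(u**2 + 16)) du: now log(t)/2 - sin(2*t)/2 + ∫(6/(u**2 + 16)) du.
Step 5. Evaluate the standard form: now log(t)/2 - sin(2*t)/2 + 3*atan(u/4)/2.
Step 6. Substitute back u = exp(t): now log(t)/2 - sin(2*t)/2 + 3*atan(exp(t)/4)/2.
Answer: log(t)/2 - sin(2*t)/2 + 3*atan(exp(t)/4)/2.


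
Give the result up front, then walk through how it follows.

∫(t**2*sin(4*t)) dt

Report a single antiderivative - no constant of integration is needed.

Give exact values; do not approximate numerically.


The answer is -t**2*cos(4*t)/4 + t*sin(4*t)/8 + cos(4*t)/32.
Step 1. Integrate ∫(t**2*sin(4*t)) dt by parts with u = t**2, dv = (sin(4*t)) dt, so v = -cos(4*t)/4: now -t**2*cos(4*t)/4 + ∫(t*cos(4*t)/2) dt.
Step 2. Integrate ∫(t*cos(4*t)/2) dt by parts with u = t, dv = (cos(4*t)/2) dt, so v = sin(4*t)/8: now -t**2*cos(4*t)/4 + t*sin(4*t)/8 + ∫(-sin(4*t)/8) dt.
Step 3. Evaluate the standard form: now -t**2*cos(4*t)/4 + t*sin(4*t)/8 + cos(4*t)/32.
Answer: -t**2*cos(4*t)/4 + t*sin(4*t)/8 + cos(4*t)/32.


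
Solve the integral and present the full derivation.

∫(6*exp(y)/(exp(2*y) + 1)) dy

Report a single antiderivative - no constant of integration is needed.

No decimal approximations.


Step 1. Substitute u = exp(y), turning ∫(6*exp(y)/(exp(2*y) + 1)) dy into ∫(6/(u**2 + 1)) du: now ∫(6/(u**2 + 1)) du.
Step 2. Evaluate the standard form: now 6*atan(u).
Step 3. Substitute back u = exp(y): now 6*atan(exp(y)).
Answer: 6*atan(exp(y)).


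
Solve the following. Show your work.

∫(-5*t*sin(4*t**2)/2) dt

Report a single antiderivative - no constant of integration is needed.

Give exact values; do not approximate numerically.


Step 1. Substitute u = t**2, turning ∫(-5*t*sin(4*t**2)/2) dt into ∫(-5*sin(4*u)/4) du: now ∫(-5*sin(4*u)/4) du.
Step 2. Evaluate the standard form: now 5*cos(4*u)/16.
Step 3. Substitute back u = t**2: now 5*cos(4*t**2)/16.
Answer: 5*cos(4*t**2)/16.


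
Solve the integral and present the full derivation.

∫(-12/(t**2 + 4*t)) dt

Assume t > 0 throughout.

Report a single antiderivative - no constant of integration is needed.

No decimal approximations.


Step 1. Decompose ∫(-12/(t**2 + 4*t)) dt by partial fractions, -12/(t**2 + 4*t) = 3/(t + 4) - 3/t: now ∫(-3/t) dt + ∫(3/(t + 4)) dt.
Step 2. Evaluate the standard form [assuming t > -4]: now 3*log(t + 4) + ∫(-3/t) dt.
Step 3. Evaluate the standard form [assuming t > 0]: now -3*log(t) + 3*log(t + 4).
Answer: -3*log(t) + 3*log(t + 4).


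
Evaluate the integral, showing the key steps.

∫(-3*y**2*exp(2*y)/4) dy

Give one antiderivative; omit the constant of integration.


Step 1. Integrate ∫(-3*y**2*exp(2*y)/4) dy by parts with u = y**2, dv = (-3*exp(2*y)/4) dy, so v = -3*exp(2*y)/8: now -3*y**2*exp(2*y)/8 + ∫(3*y*exp(2*y)/4) dy.
Step 2. Integrate ∫(3*y*exp(2*y)/4) dy by parts with u = y, dv = (3*exp(2*y)/4) dy, so v = 3*exp(2*y)/8: now -3*y**2*exp(2*y)/8 + 3*y*exp(2*y)/8 + ∫(-3*exp(2*y)/8) dy.
Step 3. Evaluate the standard form: now -3*y**2*exp(2*y)/8 + 3*y*exp(2*y)/8 - 3*exp(2*y)/16.
Answer: -3*y**2*exp(2*y)/8 + 3*y*exp(2*y)/8 - 3*exp(2*y)/16.


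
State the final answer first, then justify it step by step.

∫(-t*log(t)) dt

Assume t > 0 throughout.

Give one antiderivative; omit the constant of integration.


The answer is -t**2*log(t)/2 + t**2/4.
Step 1. Integrate ∫(-t*log(t)) dt by parts with u = log(t), dv = (-t) dt, so v = -t**2/2 [assuming t > 0]: now -t**2*log(t)/2 + ∫(t/2) dt.
Step 2. Evaluate the standard form: now -t**2*log(t)/2 + t**2/4.
Answer: -t**2*log(t)/2 + t**2/4.


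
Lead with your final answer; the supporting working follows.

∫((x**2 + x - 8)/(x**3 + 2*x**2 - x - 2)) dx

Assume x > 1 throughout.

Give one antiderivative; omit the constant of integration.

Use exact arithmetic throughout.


The answer is -log(x - 1) + 4*log(x + 1) - 2*log(x + 2).
Step 1. Decompose ∫((x**2 + x - 8)/(x**3 + 2*x**2 - x - 2)) dx by partial fractions, (x**2 + x - 8)/(x**3 + 2*x**2 - x - 2) = -2/(x + 2) + 4/(x + 1) - 1/(x - 1): now ∫(-1/(x - 1)) dx + ∫(4/(x + 1)) dx + ∫(-2/(x + 2)) dx.
Step 2. Evaluate the standard form [assuming x > 1]: now -log(x - 1) + ∫(4/(x + 1)) dx + ∫(-2/(x + 2)) dx.
Step 3. Evaluate the standard form [assuming x > -2]: now -log(x - 1) - 2*log(x + 2) + ∫(4/(x + 1)) dx.
Step 4. Evaluate the standard form [assuming x > -1]: now -log(x - 1) + 4*log(x + 1) - 2*log(x + 2).
Answer: -log(x - 1) + 4*log(x + 1) - 2*log(x + 2).


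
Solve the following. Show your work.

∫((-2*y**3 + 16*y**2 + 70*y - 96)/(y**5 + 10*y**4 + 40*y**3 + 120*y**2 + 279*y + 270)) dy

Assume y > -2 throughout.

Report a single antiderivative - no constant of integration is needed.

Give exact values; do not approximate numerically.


Step 1. Decompose ∫((-2*y**3 + 16*y**2 + 70*y - 96)/(y**5 + 10*y**4 + 40*y**3 + 120*y**2 + 279*y + 270)) dy by partial fractions, (-2*y**3 + 16*y**2 + 70*y - 96)/(y**5 + 10*y**4 + 40*y**3 + 120*y**2 + 279*y + 270) = 4/(y**2 + 9) + 1/(y + 5) + 3/(y + 3) - 4/(y + 2): now ∫(-4/(y + 2)) dy + ∫(3/(y + 3)) dy + ∫(1/(y + 5)) dy + ∫(4/(y**2 + 9)) dy.
Step 2. Evaluate the standard form [assuming y > -2]: now -4*log(y + 2) + ∫(3/(y + 3)) dy + ∫(1/(y + 5)) dy + ∫(4/(y**2 + 9)) dy.
Step 3. Evaluate the standard form [assuming y > -5]: now -4*log(y + 2) + log(y + 5) + ∫(3/(y + 3)) dy + ∫(4/(y**2 + 9)) dy.
Step 4. Evaluate the standard form [assuming y > -3]: now -4*log(y + 2) + 3*log(y + 3) + log(y + 5) + ∫(4/(y**2 + 9)) dy.
Step 5. Evaluate the standard form: now -4*log(y + 2) + 3*log(y + 3) + log(y + 5) + 4*atan(y/3)/3.
Answer: -4*log(y + 2) + 3*log(y + 3) + log(y + 5) + 4*atan(y/3)/3.


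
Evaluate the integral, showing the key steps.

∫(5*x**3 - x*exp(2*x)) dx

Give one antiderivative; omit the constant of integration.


Step 1. Rewrite: now ∫(5*x**3) dx + ∫(-x*exp(2*x)) dx.
Step 2. Integrate ∫(-x*exp(2*x)) dx by parts with u = x, dv = (-exp(2*x)) dx, so v = -exp(2*x)/2: now -x*exp(2*x)/2 + ∫(5*x**3) dx + ∫(exp(2*x)/2) dx.
Step 3. Evaluate the standard form: now -x*exp(2*x)/2 + exp(2*x)/4 + ∫(5*x**3) dx.
Step 4. Evaluate the standard form: now 5*x**4/4 - x*exp(2*x)/2 + exp(2*x)/4.
Answer: 5*x**4/4 - x*exp(2*x)/2 + exp(2*x)/4.


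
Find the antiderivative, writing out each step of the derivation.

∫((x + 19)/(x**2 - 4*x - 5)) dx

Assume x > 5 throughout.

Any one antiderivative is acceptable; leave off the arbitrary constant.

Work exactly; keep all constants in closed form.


Step 1. Decompose ∫((x + 19)/(x**2 - 4*x - 5)) dx by partial fractions, (x + 19)/(x**2 - 4*x - 5) = -3/(x + 1) + 4/(x - 5): now ∫(4/(x - 5)) dx + ∫(-3/(x + 1)) dx.
Step 2. Evaluate the standard form [assuming x > 5]: now 4*log(x - 5) + ∫(-3/(x + 1)) dx.
Step 3. Evaluate the standard form [assuming x > -1]: now 4*log(x - 5) - 3*log(x + 1).
Answer: 4*log(x - 5) - 3*log(x + 1).


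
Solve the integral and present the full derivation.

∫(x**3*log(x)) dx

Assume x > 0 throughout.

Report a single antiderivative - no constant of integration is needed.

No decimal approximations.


Step 1. Integrate ∫(x**3*log(x)) dx by parts with u = log(x), dv = (x**3) dx, so v = x**4/4 [assuming x > 0]: now x**4*log(x)/4 + ∫(-x**3/4) dx.
Step 2. Evaluate the standard form: now x**4*log(x)/4 - x**4/16.
Answer: x**4*log(x)/4 - x**4/16.


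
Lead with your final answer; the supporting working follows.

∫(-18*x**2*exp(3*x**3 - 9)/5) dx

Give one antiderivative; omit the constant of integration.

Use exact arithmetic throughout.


The answer is -2*exp(3*x**3 - 9)/5.
Step 1. Substitute u = x**3 - 3, turning ∫(-18*x**2*exp(3*x**3 - 9)/5) dx into ∫(-6*exp(3*u)/5) du: now ∫(-6*exp(3*u)/5) du.
Step 2. Evaluate the standard form: now -2*exp(3*u)/5.
Step 3. Substitute back u = x**3 - 3: now -2*exp(3*x**3 - 9)/5.
Answer: -2*exp(3*x**3 - 9)/5.


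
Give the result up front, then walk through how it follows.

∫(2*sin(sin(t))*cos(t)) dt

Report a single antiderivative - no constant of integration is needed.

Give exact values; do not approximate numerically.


The answer is -2*cos(sin(t)).
Step 1. Substitute u = sin(t), turning ∫(2*sin(sin(t))*cos(t)) dt into ∫(2*sin(u)) du: now ∫(2*sin(u)) du.
Step 2. Evaluate the standard form: now -2*cos(u).
Step 3. Substitute back u = sin(t): now -2*cos(sin(t)).
Answer: -2*cos(sin(t)).


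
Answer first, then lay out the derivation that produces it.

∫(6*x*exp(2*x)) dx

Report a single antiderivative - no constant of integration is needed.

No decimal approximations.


The answer is 3*x*exp(2*x) - 3*exp(2*x)/2.
Step 1. Integrate ∫(6*x*exp(2*x)) dx by parts with u = x, dv = (6*exp(2*x)) dx, so v = 3*exp(2*x): now 3*x*exp(2*x) + ∫(-3*exp(2*x)) dx.
Step 2. Evaluate the standard form: now 3*x*exp(2*x) - 3*exp(2*x)/2.
Answer: 3*x*exp(2*x) - 3*exp(2*x)/2.


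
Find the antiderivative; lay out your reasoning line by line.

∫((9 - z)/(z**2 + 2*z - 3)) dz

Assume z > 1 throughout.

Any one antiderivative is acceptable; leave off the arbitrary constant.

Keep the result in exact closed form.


Step 1. Decompose ∫((9 - z)/(z**2 + 2*z - 3)) dz by partial fractions, (9 - z)/(z**2 + 2*z - 3) = -3/(z + 3) + 2/(z - 1): now ∫(2/(z - 1)) dz + ∫(-3/(z + 3)) dz.
Step 2. Evaluate the standard form [assuming z > 1]: now 2*log(z - 1) + ∫(-3/(z + 3)) dz.
Step 3. Evaluate the standard form [assuming z > -3]: now 2*log(z - 1) - 3*log(z + 3).
Answer: 2*log(z - 1) - 3*log(z + 3).


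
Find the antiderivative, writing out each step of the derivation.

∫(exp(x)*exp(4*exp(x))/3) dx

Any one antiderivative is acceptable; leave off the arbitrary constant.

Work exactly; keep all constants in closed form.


Step 1. Substitute u = exp(x), turning ∫(exp(x)*exp(4*exp(x))/3) dx into ∫(exp(4*u)/3) du: now ∫(exp(4*u)/3) du.
Step 2. Evaluate the standard form: now exp(4*u)/12.
Step 3. Substitute back u = exp(x): now exp(4*exp(x))/12.
Answer: exp(4*exp(x))/12.


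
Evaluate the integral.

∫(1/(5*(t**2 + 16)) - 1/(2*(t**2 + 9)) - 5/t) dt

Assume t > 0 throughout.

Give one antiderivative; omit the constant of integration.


Answer: -5*log(t) + atan(t/4)/20 - atan(t/3)/6.


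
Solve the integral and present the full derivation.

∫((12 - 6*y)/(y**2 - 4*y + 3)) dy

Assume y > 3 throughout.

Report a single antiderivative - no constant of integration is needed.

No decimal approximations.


Step 1. Decompose ∫((12 - 6*y)/(y**2 - 4*y + 3)) dy by partial fractions, (12 - 6*y)/(y**2 - 4*y + 3) = -3/(y - 1) - 3/(y - 3): now ∫(-3/(y - 3)) dy + ∫(-3/(y - 1)) dy.
Step 2. Evaluate the standard form [assuming y > 1]: now -3*log(y - 1) + ∫(-3/(y - 3)) dy.
Step 3. Evaluate the standard form [assuming y > 3]: now -3*log(y - 3) - 3*log(y - 1).
Answer: -3*log(y - 3) - 3*log(y - 1).


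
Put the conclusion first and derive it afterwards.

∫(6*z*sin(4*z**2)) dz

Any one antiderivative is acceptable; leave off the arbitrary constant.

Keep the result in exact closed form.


The answer is -3*cos(4*z**2)/4.
Step 1. Substitute u = z**2, turning ∫(6*z*sin(4*z**2)) dz into ∫(3*sin(4*u)) du: now ∫(3*sin(4*u)) du.
Step 2. Evaluate the standard form: now -3*cos(4*u)/4.
Step 3. Substitute back u = z**2: now -3*cos(4*z**2)/4.
Answer: -3*cos(4*z**2)/4.


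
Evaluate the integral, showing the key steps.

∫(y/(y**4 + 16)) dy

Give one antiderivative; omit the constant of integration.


Step 1. Substitute u = y**2, turning ∫(y/(y**4 + 16)) dy into ∫(1/(2*(u**2 + 16))) du: now ∫(1/(2*(u**2 + 16))) du.
Step 2. Evaluate the standard form: now atan(u/4)/8.
Step 3. Substitute back u = y**2: now atan(y**2/4)/8.
Answer: atan(y**2/4)/8.


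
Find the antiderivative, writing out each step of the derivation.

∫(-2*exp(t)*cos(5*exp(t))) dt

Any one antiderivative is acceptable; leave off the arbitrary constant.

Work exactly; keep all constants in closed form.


Step 1. Substitute u = exp(t), turning ∫(-2*exp(t)*cos(5*exp(t))) dt into ∫(-2*cos(5*u)) du: now ∫(-2*cos(5*u)) du.
Step 2. Evaluate the standard form: now -2*sin(5*u)/5.
Step 3. Substitute back u = exp(t): now -2*sin(5*exp(t))/5.
Answer: -2*sin(5*exp(t))/5.


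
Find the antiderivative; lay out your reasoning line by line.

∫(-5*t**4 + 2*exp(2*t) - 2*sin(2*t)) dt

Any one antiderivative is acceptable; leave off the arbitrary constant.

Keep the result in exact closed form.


Step 1. Rewrite: now ∫(-5*t**4) dt + ∫(2*exp(2*t)) dt + ∫(-2*sin(2*t)) dt.
Step 2. Evaluate the standard form: now -t**5 + ∫(2*exp(2*t)) dt + ∫(-2*sin(2*t)) dt.
Step 3. Evaluate the standard form: now -t**5 + cos(2*t) + ∫(2*exp(2*t)) dt.
Step 4. Evaluate the standard form: now -t**5 + exp(2*t) + cos(2*t).
Answer: -t**5 + exp(2*t) + cos(2*t).


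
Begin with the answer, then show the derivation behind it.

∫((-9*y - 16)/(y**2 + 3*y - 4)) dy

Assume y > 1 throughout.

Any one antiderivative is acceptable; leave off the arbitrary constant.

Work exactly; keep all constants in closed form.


The answer is -5*log(y - 1) - 4*log(y + 4).
Step 1. Decompose ∫((-9*y - 16)/(y**2 + 3*y - 4)) dy by partial fractions, (-9*y - 16)/(y**2 + 3*y - 4) = -4/(y + 4) - 5/(y - 1): now ∫(-5/(y - 1)) dy + ∫(-4/(y + 4)) dy.
Step 2. Evaluate the standard form [assuming y > -4]: now -4*log(y + 4) + ∫(-5/(y - 1)) dy.
Step 3. Evaluate the standard form [assuming y > 1]: now -5*log(y - 1) - 4*log(y + 4).
Answer: -5*log(y - 1) - 4*log(y + 4).


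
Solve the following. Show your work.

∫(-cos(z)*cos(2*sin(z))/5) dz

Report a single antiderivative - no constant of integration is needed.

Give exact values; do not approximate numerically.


Step 1. Substitute u = sin(z), turning ∫(-cos(z)*cos(2*sin(z))/5) dz into ∫(-cos(2*u)/5) du: now ∫(-cos(2*u)/5) du.
Step 2. Evaluate the standard form: now -sin(2*u)/10.
Step 3. Substitute back u = sin(z): now -sin(2*sin(z))/10.
Answer: -sin(2*sin(z))/10.


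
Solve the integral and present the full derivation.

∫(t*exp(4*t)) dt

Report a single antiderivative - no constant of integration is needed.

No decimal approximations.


Step 1. Integrate ∫(t*exp(4*t)) dt by parts with u = t, dv = (exp(4*t)) dt, so v = exp(4*t)/4: now t*exp(4*t)/4 + ∫(-exp(4*t)/4) dt.
Step 2. Evaluate the standard form: now t*exp(4*t)/4 - exp(4*t)/16.
Answer: t*exp(4*t)/4 - exp(4*t)/16.


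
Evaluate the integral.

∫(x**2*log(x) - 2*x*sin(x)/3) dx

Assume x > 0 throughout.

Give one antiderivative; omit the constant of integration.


Answer: x**3*log(x)/3 - x**3/9 + 2*x*cos(x)/3 - 2*sin(x)/3.


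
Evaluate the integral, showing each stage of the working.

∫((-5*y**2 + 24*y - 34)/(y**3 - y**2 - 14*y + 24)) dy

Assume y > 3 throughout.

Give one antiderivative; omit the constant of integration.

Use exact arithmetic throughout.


Step 1. Decompose ∫((-5*y**2 + 24*y - 34)/(y**3 - y**2 - 14*y + 24)) dy by partial fractions, (-5*y**2 + 24*y - 34)/(y**3 - y**2 - 14*y + 24) = -5/(y + 4) + 1/(y - 2) - 1/(y - 3): now ∫(-1/(y - 3)) dy + ∫(1/(y - 2)) dy + ∫(-5/(y + 4)) dy.
Step 2. Evaluate the standard form [assuming y > 3]: now -log(y - 3) + ∫(1/(y - 2)) dy + ∫(-5/(y + 4)) dy.
Step 3. Evaluate the standard form [assuming y > -4]: now -log(y - 3) - 5*log(y + 4) + ∫(1/(y - 2)) dy.
Step 4. Evaluate the standard form [assuming y > 2]: now -log(y - 3) + log(y - 2) - 5*log(y + 4).
Answer: -log(y - 3) + log(y - 2) - 5*log(y + 4).


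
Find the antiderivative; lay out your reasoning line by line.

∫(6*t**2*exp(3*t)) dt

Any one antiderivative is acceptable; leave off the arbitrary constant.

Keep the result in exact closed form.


Step 1. Integrate ∫(6*t**2*exp(3*t)) dt by parts with u = t**2, dv = (6*exp(3*t)) dt, so v = 2*exp(3*t): now 2*t**2*exp(3*t) + ∫(-4*t*exp(3*t)) dt.
Step 2. Integrate ∫(-4*t*exp(3*t)) dt by parts with u = t, dv = (-4*exp(3*t)) dt, so v = -4*exp(3*t)/3: now 2*t**2*exp(3*t) - 4*t*exp(3*t)/3 + ∫(4*exp(3*t)/3) dt.
Step 3. Evaluate the standard form: now 2*t**2*exp(3*t) - 4*t*exp(3*t)/3 + 4*exp(3*t)/9.
Answer: 2*t**2*exp(3*t) - 4*t*exp(3*t)/3 + 4*exp(3*t)/9.


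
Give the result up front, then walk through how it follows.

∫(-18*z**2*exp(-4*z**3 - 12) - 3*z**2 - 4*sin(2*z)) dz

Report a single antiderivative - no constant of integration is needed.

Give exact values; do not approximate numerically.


The answer is -z**3 + 3*exp(-4*z**3 - 12)/2 + 2*cos(2*z).
Step 1. Rewrite: now ∫(-3*z**2) dz + ∫(-18*z**2*exp(-4*z**3 - 12)) dz + ∫(-4*sin(2*z)) dz.
Step 2. Evaluate the standard form: now 2*cos(2*z) + ∫(-3*z**2) dz + ∫(-18*z**2*exp(-4*z**3 - 12)) dz.
Step 3. Evaluate the standard form: now -z**3 + 2*cos(2*z) + ∫(-18*z**2*exp(-4*z**3 - 12)) dz.
Step 4. Substitute u = z**3 + 3, turning ∫(-18*z**2*exp(-4*z**3 - 12)) dz into ∫(-6*exp(-4*u)) du: now -z**3 + 2*cos(2*z) + ∫(-6*exp(-4*u)) du.
Step 5. Evaluate the standard form: now -z**3 + 2*cos(2*z) + 3*exp(-4*u)/2.
Step 6. Substitute back u = z**3 + 3: now -z**3 + 3*exp(-4*z**3 - 12)/2 + 2*cos(2*z).
Answer: -z**3 + 3*exp(-4*z**3 - 12)/2 + 2*cos(2*z).


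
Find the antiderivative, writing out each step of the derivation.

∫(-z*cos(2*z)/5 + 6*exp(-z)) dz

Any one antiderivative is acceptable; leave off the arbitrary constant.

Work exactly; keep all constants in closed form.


Step 1. Rewrite: now ∫(-z*cos(2*z)/5) dz + ∫(6*exp(-z)) dz.
Step 2. Evaluate the standard form: now ∫(-z*cos(2*z)/5) dz - 6*exp(-z).
Step 3. Integrate ∫(-z*cos(2*z)/5) dz by parts with u = z, dv = (-cos(2*z)/5) dz, so v = -sin(2*z)/10: now -z*sin(2*z)/10 + ∫(sin(2*z)/10) dz - 6*exp(-z).
Step 4. Evaluate the standard form: now -z*sin(2*z)/10 - cos(2*z)/20 - 6*exp(-z).
Answer: -z*sin(2*z)/10 - cos(2*z)/20 - 6*exp(-z).


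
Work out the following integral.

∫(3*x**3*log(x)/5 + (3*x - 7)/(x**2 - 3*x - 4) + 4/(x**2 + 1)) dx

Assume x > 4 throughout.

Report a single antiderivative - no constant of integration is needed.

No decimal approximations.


Answer: 3*x**4*log(x)/20 - 3*x**4/80 + log(x - 4) + 2*log(x + 1) + 4*atan(x).


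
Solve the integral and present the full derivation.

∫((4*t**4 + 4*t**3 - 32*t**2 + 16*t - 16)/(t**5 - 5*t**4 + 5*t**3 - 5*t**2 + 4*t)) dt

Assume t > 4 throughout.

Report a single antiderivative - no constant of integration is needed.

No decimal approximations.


Step 1. Decompose ∫((4*t**4 + 4*t**3 - 32*t**2 + 16*t - 16)/(t**5 - 5*t**4 + 5*t**3 - 5*t**2 + 4*t)) dt by partial fractions, (4*t**4 + 4*t**3 - 32*t**2 + 16*t - 16)/(t**5 - 5*t**4 + 5*t**3 - 5*t**2 + 4*t) = 4/(t**2 + 1) + 4/(t - 1) + 4/(t - 4) - 4/t: now ∫(-4/t) dt + ∫(4/(t - 4)) dt + ∫(4/(t - 1)) dt + ∫(4/(t**2 + 1)) dt.
Step 2. Evaluate the standard form [assuming t > 0]: now -4*log(t) + ∫(4/(t - 4)) dt + ∫(4/(t - 1)) dt + ∫(4/(t**2 + 1)) dt.
Step 3. Evaluate the standard form [assuming t > 4]: now -4*log(t) + 4*log(t - 4) + ∫(4/(t - 1)) dt + ∫(4/(t**2 + 1)) dt.
Step 4. Evaluate the standard form [assuming t > 1]: now -4*log(t) + 4*log(t - 4) + 4*log(t - 1) + ∫(4/(t**2 + 1)) dt.
Step 5. Evaluate the standard form: now -4*log(t) + 4*log(t - 4) + 4*log(t - 1) + 4*atan(t).
Answer: -4*log(t) + 4*log(t - 4) + 4*log(t - 1) + 4*atan(t).


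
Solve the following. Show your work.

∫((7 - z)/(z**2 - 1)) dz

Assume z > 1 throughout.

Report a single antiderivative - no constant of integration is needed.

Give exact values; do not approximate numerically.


Step 1. Decompose ∫((7 - z)/(z**2 - 1)) dz by partial fractions, (7 - z)/(z**2 - 1) = -4/(z + 1) + 3/(z - 1): now ∫(3/(z - 1)) dz + ∫(-4/(z + 1)) dz.
Step 2. Evaluate the standard form [assuming z > 1]: now 3*log(z - 1) + ∫(-4/(z + 1)) dz.
Step 3. Evaluate the standard form [assuming z > -1]: now 3*log(z - 1) - 4*log(z + 1).
Answer: 3*log(z - 1) - 4*log(z + 1).


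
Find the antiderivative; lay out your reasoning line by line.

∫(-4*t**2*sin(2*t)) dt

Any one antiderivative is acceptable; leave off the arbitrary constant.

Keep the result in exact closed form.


Step 1. Integrate ∫(-4*t**2*sin(2*t)) dt by parts with u = t**2, dv = (-4*sin(2*t)) dt, so v = 2*cos(2*t): now 2*t**2*cos(2*t) + ∫(-4*t*cos(2*t)) dt.
Step 2. Integrate ∫(-4*t*cos(2*t)) dt by parts with u = t, dv = (-4*cos(2*t)) dt, so v = -2*sin(2*t): now 2*t**2*cos(2*t) - 2*t*sin(2*t) + ∫(2*sin(2*t)) dt.
Step 3. Evaluate the standard form: now 2*t**2*cos(2*t) - 2*t*sin(2*t) - cos(2*t).
Answer: 2*t**2*cos(2*t) - 2*t*sin(2*t) - cos(2*t).


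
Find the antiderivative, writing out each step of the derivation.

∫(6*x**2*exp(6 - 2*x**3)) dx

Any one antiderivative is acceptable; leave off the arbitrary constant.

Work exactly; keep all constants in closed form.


Step 1. Substitute u = x**3 - 3, turning ∫(6*x**2*exp(6 - 2*x**3)) dx into ∫(2*exp(-2*u)) du: now ∫(2*exp(-2*u)) du.
Step 2. Evaluate the standard form: now -exp(-2*u).
Step 3. Substitute back u = x**3 - 3: now -exp(6 - 2*x**3).
Answer: -exp(6 - 2*x**3).


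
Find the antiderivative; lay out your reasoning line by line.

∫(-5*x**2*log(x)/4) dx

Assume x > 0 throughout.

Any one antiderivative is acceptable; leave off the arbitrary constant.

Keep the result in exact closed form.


Step 1. Integrate ∫(-5*x**2*log(x)/4) dx by parts with u = log(x), dv = (-5*x**2/4) dx, so v = -5*x**3/12 [assuming x > 0]: now -5*x**3*log(x)/12 + ∫(5*x**2/12) dx.
Step 2. Evaluate the standard form: now -5*x**3*log(x)/12 + 5*x**3/36.
Answer: -5*x**3*log(x)/12 + 5*x**3/36.


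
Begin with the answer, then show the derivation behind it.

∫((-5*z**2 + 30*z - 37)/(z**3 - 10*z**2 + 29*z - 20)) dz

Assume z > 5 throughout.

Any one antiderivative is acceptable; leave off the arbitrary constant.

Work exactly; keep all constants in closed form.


The answer is -3*log(z - 5) - log(z - 4) - log(z - 1).
Step 1. Decompose ∫((-5*z**2 + 30*z - 37)/(z**3 - 10*z**2 + 29*z - 20)) dz by partial fractions, (-5*z**2 + 30*z - 37)/(z**3 - 10*z**2 + 29*z - 20) = -1/(z - 1) - 1/(z - 4) - 3/(z - 5): now ∫(-3/(z - 5)) dz + ∫(-1/(z - 4)) dz + ∫(-1/(z - 1)) dz.
Step 2. Evaluate the standard form [assuming z > 4]: now -log(z - 4) + ∫(-3/(z - 5)) dz + ∫(-1/(z - 1)) dz.
Step 3. Evaluate the standard form [assuming z > 5]: now -3*log(z - 5) - log(z - 4) + ∫(-1/(z - 1)) dz.
Step 4. Evaluate the standard form [assuming z > 1]: now -3*log(z - 5) - log(z - 4) - log(z - 1).
Answer: -3*log(z - 5) - log(z - 4) - log(z - 1).


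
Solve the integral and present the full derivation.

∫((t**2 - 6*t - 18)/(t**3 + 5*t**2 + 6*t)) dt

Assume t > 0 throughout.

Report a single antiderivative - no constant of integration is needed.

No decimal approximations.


Step 1. Decompose ∫((t**2 - 6*t - 18)/(t**3 + 5*t**2 + 6*t)) dt by partial fractions, (t**2 - 6*t - 18)/(t**3 + 5*t**2 + 6*t) = 3/(t + 3) + 1/(t + 2) - 3/t: now ∫(-3/t) dt + ∫(1/(t + 2)) dt + ∫(3/(t + 3)) dt.
Step 2. Evaluate the standard form [assuming t > 0]: now -3*log(t) + ∫(1/(t + 2)) dt + ∫(3/(t + 3)) dt.
Step 3. Evaluate the standard form [assuming t > -2]: now -3*log(t) + log(t + 2) + ∫(3/(t + 3)) dt.
Step 4. Evaluate the standard form [assuming t > -3]: now -3*log(t) + log(t + 2) + 3*log(t + 3).
Answer: -3*log(t) + log(t + 2) + 3*log(t + 3).


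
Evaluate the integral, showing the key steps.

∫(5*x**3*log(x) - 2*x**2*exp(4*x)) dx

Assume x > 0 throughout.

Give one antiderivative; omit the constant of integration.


Step 1. Rewrite: now ∫(-2*x**2*exp(4*x)) dx + ∫(5*x**3*log(x)) dx.
Step 2. Integrate ∫(5*x**3*log(x)) dx by parts with u = log(x), dv = (5*x**3) dx, so v = 5*x**4/4 [assuming x > 0]: now 5*x**4*log(x)/4 + ∫(-5*x**3/4) dx + ∫(-2*x**2*exp(4*x)) dx.
Step 3. Evaluate the standard form: now 5*x**4*log(x)/4 - 5*x**4/16 + ∫(-2*x**2*exp(4*x)) dx.
Step 4. Integrate ∫(-2*x**2*exp(4*x)) dx by parts with u = x**2, dv = (-2*exp(4*x)) dx, so v = -exp(4*x)/2: now 5*x**4*log(x)/4 - 5*x**4/16 - x**2*exp(4*x)/2 + ∫(x*exp(4*x)) dx.
Step 5. Integrate ∫(x*exp(4*x)) dx by parts with u = x, dv = (exp(4*x)) dx, so v = exp(4*x)/4: now 5*x**4*log(x)/4 - 5*x**4/16 - x**2*exp(4*x)/2 + x*exp(4*x)/4 + ∫(-exp(4*x)/4) dx.
Step 6. Evaluate the standard form: now 5*x**4*log(x)/4 - 5*x**4/16 - x**2*exp(4*x)/2 + x*exp(4*x)/4 - exp(4*x)/16.
Answer: 5*x**4*log(x)/4 - 5*x**4/16 - x**2*exp(4*x)/2 + x*exp(4*x)/4 - exp(4*x)/16.


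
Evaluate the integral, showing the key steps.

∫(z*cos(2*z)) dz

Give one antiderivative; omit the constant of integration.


Step 1. Integrate ∫(z*cos(2*z)) dz by parts with u = z, dv = (cos(2*z)) dz, so v = sin(2*z)/2: now z*sin(2*z)/2 + ∫(-sin(2*z)/2) dz.
Step 2. Evaluate the standard form: now z*sin(2*z)/2 + cos(2*z)/4.
Answer: z*sin(2*z)/2 + cos(2*z)/4.


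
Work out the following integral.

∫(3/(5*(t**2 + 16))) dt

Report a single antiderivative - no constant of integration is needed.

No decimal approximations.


Answer: 3*atan(t/4)/20.


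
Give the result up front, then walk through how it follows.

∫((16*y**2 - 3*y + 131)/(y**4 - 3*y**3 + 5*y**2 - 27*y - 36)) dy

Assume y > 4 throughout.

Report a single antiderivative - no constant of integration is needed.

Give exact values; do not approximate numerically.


The answer is 3*log(y - 4) - 3*log(y + 1) + atan(y/3)/3.
Step 1. Decompose ∫((16*y**2 - 3*y + 131)/(y**4 - 3*y**3 + 5*y**2 - 27*y - 36)) dy by partial fractions, (16*y**2 - 3*y + 131)/(y**4 - 3*y**3 + 5*y**2 - 27*y - 36) = 1/(y**2 + 9) - 3/(y + 1) + 3/(y - 4): now ∫(3/(y - 4)) dy + ∫(-3/(y + 1)) dy + ∫(1/(y**2 + 9)) dy.
Step 2. Evaluate the standard form [assuming y > 4]: now 3*log(y - 4) + ∫(-3/(y + 1)) dy + ∫(1/(y**2 + 9)) dy.
Step 3. Evaluate the standard form [assuming y > -1]: now 3*log(y - 4) - 3*log(y + 1) + ∫(1/(y**2 + 9)) dy.
Step 4. Evaluate the standard form: now 3*log(y - 4) - 3*log(y + 1) + atan(y/3)/3.
Answer: 3*log(y - 4) - 3*log(y + 1) + atan(y/3)/3.


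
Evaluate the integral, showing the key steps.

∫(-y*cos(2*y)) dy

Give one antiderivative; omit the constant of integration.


Step 1. Integrate ∫(-y*cos(2*y)) dy by parts with u = y, dv = (-cos(2*y)) dy, so v = -sin(2*y)/2: now -y*sin(2*y)/2 + ∫(sin(2*y)/2) dy.
Step 2. Evaluate the standard form: now -y*sin(2*y)/2 - cos(2*y)/4.
Answer: -y*sin(2*y)/2 - cos(2*y)/4.


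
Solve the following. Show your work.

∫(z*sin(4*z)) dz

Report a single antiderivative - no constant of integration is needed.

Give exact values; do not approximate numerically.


Step 1. Integrate ∫(z*sin(4*z)) dz by parts with u = z, dv = (sin(4*z)) dz, so v = -cos(4*z)/4: now -z*cos(4*z)/4 + ∫(cos(4*z)/4) dz.
Step 2. Evaluate the standard form: now -z*cos(4*z)/4 + sin(4*z)/16.
Answer: -z*cos(4*z)/4 + sin(4*z)/16.


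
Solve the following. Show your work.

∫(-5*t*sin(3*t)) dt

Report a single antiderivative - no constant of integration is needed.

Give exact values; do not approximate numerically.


Step 1. Integrate ∫(-5*t*sin(3*t)) dt by parts with u = t, dv = (-5*sin(3*t)) dt, so v = 5*cos(3*t)/3: now 5*t*cos(3*t)/3 + ∫(-5*cos(3*t)/3) dt.
Step 2. Evaluate the standard form: now 5*t*cos(3*t)/3 - 5*sin(3*t)/9.
Answer: 5*t*cos(3*t)/3 - 5*sin(3*t)/9.


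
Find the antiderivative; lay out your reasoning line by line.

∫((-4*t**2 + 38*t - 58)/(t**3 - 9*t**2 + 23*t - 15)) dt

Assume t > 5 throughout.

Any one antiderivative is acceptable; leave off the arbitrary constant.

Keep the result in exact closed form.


Step 1. Decompose ∫((-4*t**2 + 38*t - 58)/(t**3 - 9*t**2 + 23*t - 15)) dt by partial fractions, (-4*t**2 + 38*t - 58)/(t**3 - 9*t**2 + 23*t - 15) = -3/(t - 1) - 5/(t - 3) + 4/(t - 5): now ∫(4/(t - 5)) dt + ∫(-5/(t - 3)) dt + ∫(-3/(t - 1)) dt.
Step 2. Evaluate the standard form [assuming t > 1]: now -3*log(t - 1) + ∫(4/(t - 5)) dt + ∫(-5/(t - 3)) dt.
Step 3. Evaluate the standard form [assuming t > 5]: now 4*log(t - 5) - 3*log(t - 1) + ∫(-5/(t - 3)) dt.
Step 4. Evaluate the standard form [assuming t > 3]: now 4*log(t - 5) - 5*log(t - 3) - 3*log(t - 1).
Answer: 4*log(t - 5) - 5*log(t - 3) - 3*log(t - 1).


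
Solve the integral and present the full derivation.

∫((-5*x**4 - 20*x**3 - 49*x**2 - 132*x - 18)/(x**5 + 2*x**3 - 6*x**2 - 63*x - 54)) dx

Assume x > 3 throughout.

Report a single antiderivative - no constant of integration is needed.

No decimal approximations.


Step 1. Decompose ∫((-5*x**4 - 20*x**3 - 49*x**2 - 132*x - 18)/(x**5 + 2*x**3 - 6*x**2 - 63*x - 54)) dx by partial fractions, (-5*x**4 - 20*x**3 - 49*x**2 - 132*x - 18)/(x**5 + 2*x**3 - 6*x**2 - 63*x - 54) = -3/(x**2 + 9) + 2/(x + 2) - 2/(x + 1) - 5/(x - 3): now ∫(-5/(x - 3)) dx + ∫(-2/(x + 1)) dx + ∫(2/(x + 2)) dx + ∫(-3/(x**2 + 9)) dx.
Step 2. Evaluate the standard form [assuming x > 3]: now -5*log(x - 3) + ∫(-2/(x + 1)) dx + ∫(2/(x + 2)) dx + ∫(-3/(x**2 + 9)) dx.
Step 3. Evaluate the standard form [assuming x > -1]: now -5*log(x - 3) - 2*log(x + 1) + ∫(2/(x + 2)) dx + ∫(-3/(x**2 + 9)) dx.
Step 4. Evaluate the standard form [assuming x > -2]: now -5*log(x - 3) - 2*log(x + 1) + 2*log(x + 2) + ∫(-3/(x**2 + 9)) dx.
Step 5. Evaluate the standard form: now -5*log(x - 3) - 2*log(x + 1) + 2*log(x + 2) - atan(x/3).
Answer: -5*log(x - 3) - 2*log(x + 1) + 2*log(x + 2) - atan(x/3).


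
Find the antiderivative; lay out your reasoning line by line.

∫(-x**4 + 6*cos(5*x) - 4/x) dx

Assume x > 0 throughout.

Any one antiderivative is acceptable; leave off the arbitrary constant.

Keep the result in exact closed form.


Step 1. Rewrite: now ∫(-4/x) dx + ∫(-x**4) dx + ∫(6*cos(5*x)) dx.
Step 2. Evaluate the standard form: now -x**5/5 + ∫(-4/x) dx + ∫(6*cos(5*x)) dx.
Step 3. Evaluate the standard form [assuming x > 0]: now -x**5/5 - 4*log(x) + ∫(6*cos(5*x)) dx.
Step 4. Evaluate the standard form: now -x**5/5 - 4*log(x) + 6*sin(5*x)/5.
Answer: -x**5/5 - 4*log(x) + 6*sin(5*x)/5.


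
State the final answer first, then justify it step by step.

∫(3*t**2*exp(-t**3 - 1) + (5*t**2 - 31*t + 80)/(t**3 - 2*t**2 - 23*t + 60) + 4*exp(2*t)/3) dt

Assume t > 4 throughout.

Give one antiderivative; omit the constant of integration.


The answer is 2*exp(2*t)/3 - exp(-t**3 - 1) + 4*log(t - 4) - 4*log(t - 3) + 5*log(t + 5).
Step 1. Rewrite: now ∫(3*t**2*exp(-t**3 - 1)) dt + ∫((5*t**2 - 31*t + 80)/(t**3 - 2*t**2 - 23*t + 60)) dt + ∫(4*exp(2*t)/3) dt.
Step 2. Decompose ∫((5*t**2 - 31*t + 80)/(t**3 - 2*t**2 - 23*t + 60)) dt by partial fractions, (5*t**2 - 31*t + 80)/(t**3 - 2*t**2 - 23*t + 60) = 5/(t + 5) - 4/(t - 3) + 4/(t - 4): now ∫(3*t**2*exp(-t**3 - 1)) dt + ∫(4/(t - 4)) dt + ∫(-4/(t - 3)) dt + ∫(5/(t + 5)) dt + ∫(4*exp(2*t)/3) dt.
Step 3. Evaluate the standard form [assuming t > -5]: now 5*log(t + 5) + ∫(3*t**2*exp(-t**3 - 1)) dt + ∫(4/(t - 4)) dt + ∫(-4/(t - 3)) dt + ∫(4*exp(2*t)/3) dt.
Step 4. Evaluate the standard form [assuming t > 3]: now -4*log(t - 3) + 5*log(t + 5) + ∫(3*t**2*exp(-t**3 - 1)) dt + ∫(4/(t - 4)) dt + ∫(4*exp(2*t)/3) dt.
Step 5. Evaluate the standard form [assuming t > 4]: now 4*log(t - 4) - 4*log(t - 3) + 5*log(t + 5) + ∫(3*t**2*exp(-t**3 - 1)) dt + ∫(4*exp(2*t)/3) dt.
Step 6. Evaluate the standard form: now 2*exp(2*t)/3 + 4*log(t - 4) - 4*log(t - 3) + 5*log(t + 5) + ∫(3*t**2*exp(-t**3 - 1)) dt.
Step 7. Substitute u = t**3 + 1, turning ∫(3*t**2*exp(-t**3 - 1)) dt into ∫(exp(-u)) du: now 2*exp(2*t)/3 + 4*log(t - 4) - 4*log(t - 3) + 5*log(t + 5) + ∫(exp(-u)) du.
Step 8. Evaluate the standard form: now 2*exp(2*t)/3 + 4*log(t - 4) - 4*log(t - 3) + 5*log(t + 5) - exp(-u).
Step 9. Substitute back u = t**3 + 1: now 2*exp(2*t)/3 - exp(-t**3 - 1) + 4*log(t - 4) - 4*log(t - 3) + 5*log(t + 5).
Answer: 2*exp(2*t)/3 - exp(-t**3 - 1) + 4*log(t - 4) - 4*log(t - 3) + 5*log(t + 5).
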